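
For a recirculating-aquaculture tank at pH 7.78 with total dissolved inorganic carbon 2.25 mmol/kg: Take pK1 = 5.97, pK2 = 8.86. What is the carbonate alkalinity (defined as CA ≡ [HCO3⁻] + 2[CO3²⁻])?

CA = 2.39 mmol/kg

CA = [HCO3⁻] + 2[CO3²⁻] = (α₁ + 2α₂)·DIC
At pH 7.78: [H⁺]/K1 = 10^-1.81 = 0.015488, K2/[H⁺] = 10^-1.08 = 0.083176
α₁ = 1/(1 + 0.015488 + 0.083176) = 1/1.0987 = 0.9102; α₂ = α₁·K2/[H⁺] = 0.07571
α₁ + 2α₂ = 1.0616
CA = 1.0616 × 2.25 = 2.39 mmol/kg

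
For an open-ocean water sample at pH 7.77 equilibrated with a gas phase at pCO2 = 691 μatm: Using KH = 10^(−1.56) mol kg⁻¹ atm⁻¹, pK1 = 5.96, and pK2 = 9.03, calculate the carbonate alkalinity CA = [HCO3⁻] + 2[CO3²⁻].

[CO2*] = KH · pCO2 = 10^(−1.56) × 691×10^-6 = 1.903×10^-5 mol/kg
α₀ = 1/(1 + K1/[H⁺] + K1K2/[H⁺]²) = 1/(1 + 10^+1.81 + 10^+0.55) = 0.01447
DIC = [CO2*]/α₀ = 1.903×10^-5 / 0.01447 = 1.315 mmol/kg
CA = (α₁ + 2α₂)·DIC = (0.9342 + 2×0.05134) × 1.315 = 1.36 mmol/kg

CA = 1.36 mmol/kg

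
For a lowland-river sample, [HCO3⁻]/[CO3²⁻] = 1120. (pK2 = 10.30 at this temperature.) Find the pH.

From K2 = [H⁺][CO3²⁻]/[HCO3⁻]:  pH = pK2 − log₁₀([HCO3⁻]/[CO3²⁻])
log₁₀(1120) = +3.049
pH = 10.30 − (+3.049) = 7.25

pH = 7.25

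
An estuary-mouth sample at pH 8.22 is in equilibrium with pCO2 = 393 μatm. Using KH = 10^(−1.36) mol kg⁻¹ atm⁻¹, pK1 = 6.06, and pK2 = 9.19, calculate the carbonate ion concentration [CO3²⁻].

[CO3²⁻] = 0.266 mmol/kg

[CO2*] = KH · pCO2 = 10^(−1.36) × 393×10^-6 = 1.716×10^-5 mol/kg
α₀ = 1/(1 + K1/[H⁺] + K1K2/[H⁺]²) = 1/(1 + 10^+2.16 + 10^+1.19) = 0.006210
DIC = [CO2*]/α₀ = 1.716×10^-5 / 0.006210 = 2.763 mmol/kg
[CO3²⁻] = α₂·DIC; α₂ = 0.09618, so [CO3²⁻] = 0.09618 × 2.763 = 0.266 mmol/kg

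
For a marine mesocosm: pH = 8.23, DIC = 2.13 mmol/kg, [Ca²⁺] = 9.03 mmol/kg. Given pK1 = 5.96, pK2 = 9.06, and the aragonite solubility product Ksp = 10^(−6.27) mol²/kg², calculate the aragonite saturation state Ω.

Ω = 4.59

α₂ = 1 / (1 + [H⁺]/K2 + [H⁺]²/(K1K2)) = 1 / (1 + 10^+0.83 + 10^-1.44)
   = 1 / (1 + 6.7608 + 0.036308) = 1/7.7971 = 0.1283
[CO3²⁻] = α₂ × DIC = 0.1283 × 2.13 = 0.2732 mmol/kg
Ksp = 10^(−6.27) = 5.370×10^-7
Ω = [Ca²⁺][CO3²⁻]/Ksp = (9.03×10^-3)(2.732×10^-4) / 5.370×10^-7 = 4.59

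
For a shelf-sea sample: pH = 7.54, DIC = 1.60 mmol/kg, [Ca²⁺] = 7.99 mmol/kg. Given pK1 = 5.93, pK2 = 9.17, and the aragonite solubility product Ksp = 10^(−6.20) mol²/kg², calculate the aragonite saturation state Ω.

α₂ = 1 / (1 + [H⁺]/K2 + [H⁺]²/(K1K2)) = 1 / (1 + 10^+1.63 + 10^+0.02)
   = 1 / (1 + 42.658 + 1.0471) = 1/44.705 = 0.02237
[CO3²⁻] = α₂ × DIC = 0.02237 × 1.60 = 0.03579 mmol/kg
Ksp = 10^(−6.20) = 6.310×10^-7
Ω = [Ca²⁺][CO3²⁻]/Ksp = (7.99×10^-3)(3.579×10^-5) / 6.310×10^-7 = 0.453

Ω = 0.453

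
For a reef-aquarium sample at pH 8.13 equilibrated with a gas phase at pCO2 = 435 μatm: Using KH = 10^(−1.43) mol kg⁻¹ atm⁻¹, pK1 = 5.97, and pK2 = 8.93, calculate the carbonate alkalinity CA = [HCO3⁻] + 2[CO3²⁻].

CA = 3.08 mmol/kg

[CO2*] = KH · pCO2 = 10^(−1.43) × 435×10^-6 = 1.616×10^-5 mol/kg
α₀ = 1/(1 + K1/[H⁺] + K1K2/[H⁺]²) = 1/(1 + 10^+2.16 + 10^+1.36) = 0.005936
DIC = [CO2*]/α₀ = 1.616×10^-5 / 0.005936 = 2.722 mmol/kg
CA = (α₁ + 2α₂)·DIC = (0.8581 + 2×0.1360) × 2.722 = 3.08 mmol/kg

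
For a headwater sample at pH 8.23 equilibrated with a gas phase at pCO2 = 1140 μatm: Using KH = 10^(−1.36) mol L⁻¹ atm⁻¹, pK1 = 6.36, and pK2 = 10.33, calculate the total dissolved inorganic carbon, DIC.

DIC = 3.77 mmol/L

[CO2*] = KH · pCO2 = 10^(−1.36) × 1140×10^-6 = 4.976×10^-5 mol/L
α₀ = 1/(1 + K1/[H⁺] + K1K2/[H⁺]²) = 1/(1 + 10^+1.87 + 10^-0.23) = 0.01321
DIC = [CO2*]/α₀ = 4.976×10^-5 / 0.01321 = 3.77 mmol/L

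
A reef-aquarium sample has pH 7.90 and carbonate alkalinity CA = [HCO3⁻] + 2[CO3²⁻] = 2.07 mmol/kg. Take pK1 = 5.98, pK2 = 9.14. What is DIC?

CA = [HCO3⁻] + 2[CO3²⁻] = (α₁ + 2α₂)·DIC
At pH 7.90: [H⁺]/K1 = 10^-1.92 = 0.012023, K2/[H⁺] = 10^-1.24 = 0.057544
α₁ = 1/(1 + 0.012023 + 0.057544) = 1/1.0696 = 0.9350; α₂ = α₁·K2/[H⁺] = 0.05380
α₁ + 2α₂ = 1.0426
DIC = CA / (α₁ + 2α₂) = 2.07 / 1.0426 = 1.99 mmol/kg

DIC = 1.99 mmol/kg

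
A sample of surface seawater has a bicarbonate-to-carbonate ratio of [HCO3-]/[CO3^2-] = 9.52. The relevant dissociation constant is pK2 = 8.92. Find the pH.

pH = 7.94

From K2 = [H⁺][CO3^2-]/[HCO3-]:  pH = pK2 − log₁₀([HCO3-]/[CO3^2-])
log₁₀(9.52) = +0.979
pH = 8.92 − (+0.979) = 7.94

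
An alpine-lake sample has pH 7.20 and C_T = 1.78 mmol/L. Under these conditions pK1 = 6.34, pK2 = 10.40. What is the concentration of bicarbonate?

α₁ = 1 / (1 + [H⁺]/K1 + K2/[H⁺]) = 1 / (1 + 10^-0.86 + 10^-3.20)
   = 1 / (1 + 0.13804 + 0.00063096) = 1/1.1387 = 0.8782
[HCO3⁻] = α₁ × DIC = 0.8782 × 1.78 = 1.56 mmol/L

[HCO3⁻] = 1.56 mmol/L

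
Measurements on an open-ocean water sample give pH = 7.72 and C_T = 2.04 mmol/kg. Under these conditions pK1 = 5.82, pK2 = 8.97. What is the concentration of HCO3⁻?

[HCO3⁻] = 1.91 mmol/kg

α₁ = 1 / (1 + [H⁺]/K1 + K2/[H⁺]) = 1 / (1 + 10^-1.90 + 10^-1.25)
   = 1 / (1 + 0.012589 + 0.056234) = 1/1.0688 = 0.9356
[HCO3⁻] = α₁ × DIC = 0.9356 × 2.04 = 1.91 mmol/kg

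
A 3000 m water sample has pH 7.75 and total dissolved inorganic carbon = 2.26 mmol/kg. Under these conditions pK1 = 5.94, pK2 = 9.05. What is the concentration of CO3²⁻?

[CO3²⁻] = 0.106 mmol/kg

α₂ = 1 / (1 + [H⁺]/K2 + [H⁺]²/(K1K2)) = 1 / (1 + 10^+1.30 + 10^-0.51)
   = 1 / (1 + 19.953 + 0.30903) = 1/21.262 = 0.04703
[CO3²⁻] = α₂ × DIC = 0.04703 × 2.26 = 0.106 mmol/kg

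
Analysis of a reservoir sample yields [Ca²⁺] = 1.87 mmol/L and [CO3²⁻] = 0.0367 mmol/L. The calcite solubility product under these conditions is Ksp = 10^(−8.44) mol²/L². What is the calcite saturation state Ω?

Ω = 18.9

Ksp = 10^(−8.44) = 3.631×10^-9
Ω = [Ca²⁺][CO3²⁻]/Ksp = (1.87×10^-3)(0.0367×10^-3) / 3.631×10^-9 = 18.9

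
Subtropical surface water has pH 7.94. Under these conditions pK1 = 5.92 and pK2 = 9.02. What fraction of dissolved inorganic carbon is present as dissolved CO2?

α₀ = 1 / (1 + K1/[H⁺] + K1K2/[H⁺]²) = 1 / (1 + 10^+2.02 + 10^+0.94)
   = 1 / (1 + 104.71 + 8.7096) = 1/114.42 = 0.008740

α₀ = 0.00874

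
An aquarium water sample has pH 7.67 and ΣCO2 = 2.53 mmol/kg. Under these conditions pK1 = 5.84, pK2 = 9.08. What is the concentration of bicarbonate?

[HCO3⁻] = 2.40 mmol/kg

α₁ = 1 / (1 + [H⁺]/K1 + K2/[H⁺]) = 1 / (1 + 10^-1.83 + 10^-1.41)
   = 1 / (1 + 0.014791 + 0.038905) = 1/1.0537 = 0.9490
[HCO3⁻] = α₁ × DIC = 0.9490 × 2.53 = 2.40 mmol/kg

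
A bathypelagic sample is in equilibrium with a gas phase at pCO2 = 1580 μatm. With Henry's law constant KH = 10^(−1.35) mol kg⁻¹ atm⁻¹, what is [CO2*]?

KH = 10^(−1.35) = 4.467×10^-2 mol kg⁻¹ atm⁻¹
[CO2*] = KH · pCO2 = 4.467×10^-2 × 1580×10^-6 atm = 7.06×10^-5 mol/kg

[CO2*] = 70.6 μmol/kg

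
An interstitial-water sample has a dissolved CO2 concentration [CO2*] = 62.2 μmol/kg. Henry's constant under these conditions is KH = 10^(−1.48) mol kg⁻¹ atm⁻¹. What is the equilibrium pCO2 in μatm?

KH = 10^(−1.48) = 3.311×10^-2 mol kg⁻¹ atm⁻¹
pCO2 = [CO2*]/KH = 62.2×10^-6 / 3.311×10^-2 = 1.88×10^-3 atm = 1880 μatm

pCO2 = 1880 μatm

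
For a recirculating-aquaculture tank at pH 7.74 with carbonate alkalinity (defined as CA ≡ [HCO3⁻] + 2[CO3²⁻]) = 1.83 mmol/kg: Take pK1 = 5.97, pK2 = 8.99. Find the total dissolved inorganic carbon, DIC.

DIC = 1.77 mmol/kg

CA = [HCO3⁻] + 2[CO3²⁻] = (α₁ + 2α₂)·DIC
At pH 7.74: [H⁺]/K1 = 10^-1.77 = 0.016982, K2/[H⁺] = 10^-1.25 = 0.056234
α₁ = 1/(1 + 0.016982 + 0.056234) = 1/1.0732 = 0.9318; α₂ = α₁·K2/[H⁺] = 0.05240
α₁ + 2α₂ = 1.0366
DIC = CA / (α₁ + 2α₂) = 1.83 / 1.0366 = 1.77 mmol/kg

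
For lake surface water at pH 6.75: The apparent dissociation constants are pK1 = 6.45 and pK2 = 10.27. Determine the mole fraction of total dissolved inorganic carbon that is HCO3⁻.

α₁ = 0.666

α₁ = 1 / (1 + [H⁺]/K1 + K2/[H⁺]) = 1 / (1 + 10^-0.30 + 10^-3.52)
   = 1 / (1 + 0.50119 + 0.00030200) = 1/1.5015 = 0.6660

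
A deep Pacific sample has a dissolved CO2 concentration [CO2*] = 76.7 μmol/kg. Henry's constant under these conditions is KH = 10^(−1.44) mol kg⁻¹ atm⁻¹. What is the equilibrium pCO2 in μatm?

KH = 10^(−1.44) = 3.631×10^-2 mol kg⁻¹ atm⁻¹
pCO2 = [CO2*]/KH = 76.7×10^-6 / 3.631×10^-2 = 2.11×10^-3 atm = 2110 μatm

pCO2 = 2110 μatm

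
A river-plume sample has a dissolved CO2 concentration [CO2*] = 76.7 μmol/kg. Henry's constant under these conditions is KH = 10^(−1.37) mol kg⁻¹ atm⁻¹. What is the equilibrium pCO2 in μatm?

KH = 10^(−1.37) = 4.266×10^-2 mol kg⁻¹ atm⁻¹
pCO2 = [CO2*]/KH = 76.7×10^-6 / 4.266×10^-2 = 1.80×10^-3 atm = 1800 μatm

pCO2 = 1800 μatm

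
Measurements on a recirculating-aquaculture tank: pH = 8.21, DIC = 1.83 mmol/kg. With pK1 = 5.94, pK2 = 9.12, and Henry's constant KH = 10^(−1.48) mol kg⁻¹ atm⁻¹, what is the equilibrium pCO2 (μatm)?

α₀ = 1 / (1 + K1/[H⁺] + K1K2/[H⁺]²) = 1 / (1 + 10^+2.27 + 10^+1.36)
   = 1 / (1 + 186.21 + 22.909) = 1/210.12 = 0.004759
[CO2*] = α₀ × DIC = 0.004759 × 1.83 = 0.008709 mmol/kg = 8.709 μmol/kg
pCO2 = [CO2*]/KH = 8.709×10^-6 / 3.311×10^-2 = 263 μatm

pCO2 = 263 μatm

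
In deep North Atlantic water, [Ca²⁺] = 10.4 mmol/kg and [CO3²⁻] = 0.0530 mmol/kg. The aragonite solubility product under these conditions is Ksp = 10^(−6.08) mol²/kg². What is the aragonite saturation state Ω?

Ω = 0.663

Ksp = 10^(−6.08) = 8.318×10^-7
Ω = [Ca²⁺][CO3²⁻]/Ksp = (10.4×10^-3)(0.0530×10^-3) / 8.318×10^-7 = 0.663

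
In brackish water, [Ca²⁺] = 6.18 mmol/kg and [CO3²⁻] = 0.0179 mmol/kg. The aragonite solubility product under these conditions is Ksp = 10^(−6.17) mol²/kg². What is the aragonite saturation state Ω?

Ω = 0.164

Ksp = 10^(−6.17) = 6.761×10^-7
Ω = [Ca²⁺][CO3²⁻]/Ksp = (6.18×10^-3)(0.0179×10^-3) / 6.761×10^-7 = 0.164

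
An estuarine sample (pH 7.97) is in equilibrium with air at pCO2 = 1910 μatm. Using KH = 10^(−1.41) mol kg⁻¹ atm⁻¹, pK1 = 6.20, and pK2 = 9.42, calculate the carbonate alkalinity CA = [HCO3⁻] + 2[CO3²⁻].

CA = 4.69 mmol/kg

[CO2*] = KH · pCO2 = 10^(−1.41) × 1910×10^-6 = 7.431×10^-5 mol/kg
α₀ = 1/(1 + K1/[H⁺] + K1K2/[H⁺]²) = 1/(1 + 10^+1.77 + 10^+0.32) = 0.01614
DIC = [CO2*]/α₀ = 7.431×10^-5 / 0.01614 = 4.605 mmol/kg
CA = (α₁ + 2α₂)·DIC = (0.9502 + 2×0.03371) × 4.605 = 4.69 mmol/kg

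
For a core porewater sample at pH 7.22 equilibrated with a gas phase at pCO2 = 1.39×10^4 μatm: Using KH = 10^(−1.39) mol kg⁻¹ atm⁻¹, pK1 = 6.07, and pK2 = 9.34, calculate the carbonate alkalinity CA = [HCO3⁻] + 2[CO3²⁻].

[CO2*] = KH · pCO2 = 10^(−1.39) × 1.39×10^4×10^-6 = 5.663×10^-4 mol/kg
α₀ = 1/(1 + K1/[H⁺] + K1K2/[H⁺]²) = 1/(1 + 10^+1.15 + 10^-0.97) = 0.06565
DIC = [CO2*]/α₀ = 5.663×10^-4 / 0.06565 = 8.626 mmol/kg
CA = (α₁ + 2α₂)·DIC = (0.9273 + 2×0.007034) × 8.626 = 8.12 mmol/kg

CA = 8.12 mmol/kg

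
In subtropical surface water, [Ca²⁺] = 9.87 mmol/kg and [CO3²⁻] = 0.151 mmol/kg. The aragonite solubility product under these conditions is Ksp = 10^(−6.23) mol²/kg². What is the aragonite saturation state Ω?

Ω = 2.53

Ksp = 10^(−6.23) = 5.888×10^-7
Ω = [Ca²⁺][CO3²⁻]/Ksp = (9.87×10^-3)(0.151×10^-3) / 5.888×10^-7 = 2.53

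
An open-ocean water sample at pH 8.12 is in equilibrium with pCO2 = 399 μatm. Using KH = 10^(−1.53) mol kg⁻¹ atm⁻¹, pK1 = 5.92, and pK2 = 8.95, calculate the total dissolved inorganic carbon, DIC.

[CO2*] = KH · pCO2 = 10^(−1.53) × 399×10^-6 = 1.178×10^-5 mol/kg
α₀ = 1/(1 + K1/[H⁺] + K1K2/[H⁺]²) = 1/(1 + 10^+2.20 + 10^+1.37) = 0.005467
DIC = [CO2*]/α₀ = 1.178×10^-5 / 0.005467 = 2.15 mmol/kg

DIC = 2.15 mmol/kg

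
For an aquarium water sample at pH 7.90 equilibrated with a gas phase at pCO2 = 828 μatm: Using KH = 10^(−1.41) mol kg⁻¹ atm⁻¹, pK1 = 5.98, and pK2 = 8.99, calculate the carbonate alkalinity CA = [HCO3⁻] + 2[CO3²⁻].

CA = 3.11 mmol/kg

[CO2*] = KH · pCO2 = 10^(−1.41) × 828×10^-6 = 3.221×10^-5 mol/kg
α₀ = 1/(1 + K1/[H⁺] + K1K2/[H⁺]²) = 1/(1 + 10^+1.92 + 10^+0.83) = 0.01100
DIC = [CO2*]/α₀ = 3.221×10^-5 / 0.01100 = 2.929 mmol/kg
CA = (α₁ + 2α₂)·DIC = (0.9147 + 2×0.07435) × 2.929 = 3.11 mmol/kg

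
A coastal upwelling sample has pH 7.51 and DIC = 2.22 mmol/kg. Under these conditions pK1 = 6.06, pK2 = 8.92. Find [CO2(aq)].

α₀ = 1 / (1 + K1/[H⁺] + K1K2/[H⁺]²) = 1 / (1 + 10^+1.45 + 10^+0.04)
   = 1 / (1 + 28.184 + 1.0965) = 1/30.280 = 0.03302
[CO2*] = α₀ × DIC = 0.03302 × 2.22 = 0.0733 mmol/kg

[CO2*] = 0.0733 mmol/kg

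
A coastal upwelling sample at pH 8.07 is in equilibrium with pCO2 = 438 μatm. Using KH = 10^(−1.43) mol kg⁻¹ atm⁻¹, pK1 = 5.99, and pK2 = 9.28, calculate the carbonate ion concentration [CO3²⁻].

[CO2*] = KH · pCO2 = 10^(−1.43) × 438×10^-6 = 1.627×10^-5 mol/kg
α₀ = 1/(1 + K1/[H⁺] + K1K2/[H⁺]²) = 1/(1 + 10^+2.08 + 10^+0.87) = 0.007774
DIC = [CO2*]/α₀ = 1.627×10^-5 / 0.007774 = 2.093 mmol/kg
[CO3²⁻] = α₂·DIC; α₂ = 0.05763, so [CO3²⁻] = 0.05763 × 2.093 = 0.121 mmol/kg

[CO3²⁻] = 0.121 mmol/kg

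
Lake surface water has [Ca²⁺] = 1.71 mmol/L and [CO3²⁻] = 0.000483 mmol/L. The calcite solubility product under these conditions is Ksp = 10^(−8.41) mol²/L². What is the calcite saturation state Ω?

Ksp = 10^(−8.41) = 3.890×10^-9
Ω = [Ca²⁺][CO3²⁻]/Ksp = (1.71×10^-3)(0.000483×10^-3) / 3.890×10^-9 = 0.212

Ω = 0.212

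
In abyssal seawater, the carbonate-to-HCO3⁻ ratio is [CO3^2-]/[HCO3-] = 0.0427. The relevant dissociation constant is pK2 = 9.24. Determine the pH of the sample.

pH = 7.87

From K2 = [H⁺][CO3^2-]/[HCO3-]:  pH = pK2 + log₁₀([CO3^2-]/[HCO3-])
log₁₀(0.0427) = -1.370
pH = 9.24 + (-1.370) = 7.87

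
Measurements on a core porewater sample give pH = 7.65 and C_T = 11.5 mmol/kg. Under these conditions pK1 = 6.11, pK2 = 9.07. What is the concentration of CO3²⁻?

α₂ = 1 / (1 + [H⁺]/K2 + [H⁺]²/(K1K2)) = 1 / (1 + 10^+1.42 + 10^-0.12)
   = 1 / (1 + 26.303 + 0.75858) = 1/28.061 = 0.03564
[CO3²⁻] = α₂ × DIC = 0.03564 × 11.5 = 0.410 mmol/kg

[CO3²⁻] = 0.410 mmol/kg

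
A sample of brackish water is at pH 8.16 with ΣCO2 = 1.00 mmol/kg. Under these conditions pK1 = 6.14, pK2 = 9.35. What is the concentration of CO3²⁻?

α₂ = 1 / (1 + [H⁺]/K2 + [H⁺]²/(K1K2)) = 1 / (1 + 10^+1.19 + 10^-0.83)
   = 1 / (1 + 15.488 + 0.14791) = 1/16.636 = 0.06011
[CO3²⁻] = α₂ × DIC = 0.06011 × 1.00 = 0.0601 mmol/kg

[CO3²⁻] = 0.0601 mmol/kg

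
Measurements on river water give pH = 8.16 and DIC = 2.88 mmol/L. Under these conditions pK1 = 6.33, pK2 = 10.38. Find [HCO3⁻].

α₁ = 1 / (1 + [H⁺]/K1 + K2/[H⁺]) = 1 / (1 + 10^-1.83 + 10^-2.22)
   = 1 / (1 + 0.014791 + 0.0060256) = 1/1.0208 = 0.9796
[HCO3⁻] = α₁ × DIC = 0.9796 × 2.88 = 2.82 mmol/L

[HCO3⁻] = 2.82 mmol/L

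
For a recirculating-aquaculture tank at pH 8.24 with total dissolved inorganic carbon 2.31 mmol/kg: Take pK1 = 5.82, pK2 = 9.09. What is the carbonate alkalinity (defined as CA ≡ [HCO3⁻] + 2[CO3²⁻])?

CA = 2.59 mmol/kg

CA = [HCO3⁻] + 2[CO3²⁻] = (α₁ + 2α₂)·DIC
At pH 8.24: [H⁺]/K1 = 10^-2.42 = 0.0038019, K2/[H⁺] = 10^-0.85 = 0.14125
α₁ = 1/(1 + 0.0038019 + 0.14125) = 1/1.1451 = 0.8733; α₂ = α₁·K2/[H⁺] = 0.1234
α₁ + 2α₂ = 1.1200
CA = 1.1200 × 2.31 = 2.59 mmol/kg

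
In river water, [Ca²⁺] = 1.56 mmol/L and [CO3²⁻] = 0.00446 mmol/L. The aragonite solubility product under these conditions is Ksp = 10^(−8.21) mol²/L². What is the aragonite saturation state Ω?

Ω = 1.13

Ksp = 10^(−8.21) = 6.166×10^-9
Ω = [Ca²⁺][CO3²⁻]/Ksp = (1.56×10^-3)(0.00446×10^-3) / 6.166×10^-9 = 1.13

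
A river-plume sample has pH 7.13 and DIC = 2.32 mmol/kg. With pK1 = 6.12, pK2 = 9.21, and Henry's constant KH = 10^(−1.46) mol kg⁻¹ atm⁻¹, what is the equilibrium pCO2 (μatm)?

pCO2 = 5910 μatm

α₀ = 1 / (1 + K1/[H⁺] + K1K2/[H⁺]²) = 1 / (1 + 10^+1.01 + 10^-1.07)
   = 1 / (1 + 10.233 + 0.085114) = 1/11.318 = 0.08835
[CO2*] = α₀ × DIC = 0.08835 × 2.32 = 0.2050 mmol/kg
pCO2 = [CO2*]/KH = 2.050×10^-4 / 3.467×10^-2 = 5910 μatm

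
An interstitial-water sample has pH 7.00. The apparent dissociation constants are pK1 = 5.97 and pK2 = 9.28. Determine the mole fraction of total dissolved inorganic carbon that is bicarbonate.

α₁ = 1 / (1 + [H⁺]/K1 + K2/[H⁺]) = 1 / (1 + 10^-1.03 + 10^-2.28)
   = 1 / (1 + 0.093325 + 0.0052481) = 1/1.0986 = 0.9103

α₁ = 0.910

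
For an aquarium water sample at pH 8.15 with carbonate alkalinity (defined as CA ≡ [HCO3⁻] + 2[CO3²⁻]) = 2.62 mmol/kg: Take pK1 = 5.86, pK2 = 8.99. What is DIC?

DIC = 2.34 mmol/kg

CA = [HCO3⁻] + 2[CO3²⁻] = (α₁ + 2α₂)·DIC
At pH 8.15: [H⁺]/K1 = 10^-2.29 = 0.0051286, K2/[H⁺] = 10^-0.84 = 0.14454
α₁ = 1/(1 + 0.0051286 + 0.14454) = 1/1.1497 = 0.8698; α₂ = α₁·K2/[H⁺] = 0.1257
α₁ + 2α₂ = 1.1213
DIC = CA / (α₁ + 2α₂) = 2.62 / 1.1213 = 2.34 mmol/kg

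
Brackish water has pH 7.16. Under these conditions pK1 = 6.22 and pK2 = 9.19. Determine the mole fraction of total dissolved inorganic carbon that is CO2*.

α₀ = 0.102

α₀ = 1 / (1 + K1/[H⁺] + K1K2/[H⁺]²) = 1 / (1 + 10^+0.94 + 10^-1.09)
   = 1 / (1 + 8.7096 + 0.081283) = 1/9.7909 = 0.1021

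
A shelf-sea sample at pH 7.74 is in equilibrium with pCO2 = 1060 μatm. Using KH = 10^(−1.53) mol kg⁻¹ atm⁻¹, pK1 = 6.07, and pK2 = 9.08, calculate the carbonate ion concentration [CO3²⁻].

[CO3²⁻] = 0.0669 mmol/kg

[CO2*] = KH · pCO2 = 10^(−1.53) × 1060×10^-6 = 3.128×10^-5 mol/kg
α₀ = 1/(1 + K1/[H⁺] + K1K2/[H⁺]²) = 1/(1 + 10^+1.67 + 10^+0.33) = 0.02004
DIC = [CO2*]/α₀ = 3.128×10^-5 / 0.02004 = 1.561 mmol/kg
[CO3²⁻] = α₂·DIC; α₂ = 0.04284, so [CO3²⁻] = 0.04284 × 1.561 = 0.0669 mmol/kg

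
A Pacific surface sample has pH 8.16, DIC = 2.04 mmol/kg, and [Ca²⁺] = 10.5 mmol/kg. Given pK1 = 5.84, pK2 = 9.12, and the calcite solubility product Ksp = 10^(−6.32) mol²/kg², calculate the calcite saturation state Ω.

Ω = 4.40

α₂ = 1 / (1 + [H⁺]/K2 + [H⁺]²/(K1K2)) = 1 / (1 + 10^+0.96 + 10^-1.36)
   = 1 / (1 + 9.1201 + 0.043652) = 1/10.164 = 0.09839
[CO3²⁻] = α₂ × DIC = 0.09839 × 2.04 = 0.2007 mmol/kg
Ksp = 10^(−6.32) = 4.786×10^-7
Ω = [Ca²⁺][CO3²⁻]/Ksp = (10.5×10^-3)(2.007×10^-4) / 4.786×10^-7 = 4.40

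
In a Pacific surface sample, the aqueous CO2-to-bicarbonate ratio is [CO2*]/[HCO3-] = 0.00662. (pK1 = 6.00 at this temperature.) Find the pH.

From K1 = [H⁺][HCO3-]/[CO2*]:  pH = pK1 − log₁₀([CO2*]/[HCO3-])
log₁₀(0.00662) = -2.179
pH = 6.00 − (-2.179) = 8.18

pH = 8.18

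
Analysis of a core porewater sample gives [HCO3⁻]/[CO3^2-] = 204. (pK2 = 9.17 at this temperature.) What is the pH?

pH = 6.86

From K2 = [H⁺][CO3^2-]/[HCO3⁻]:  pH = pK2 − log₁₀([HCO3⁻]/[CO3^2-])
log₁₀(204) = +2.310
pH = 9.17 − (+2.310) = 6.86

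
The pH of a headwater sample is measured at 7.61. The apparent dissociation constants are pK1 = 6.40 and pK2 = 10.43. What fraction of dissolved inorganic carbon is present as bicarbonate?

α₁ = 0.941

α₁ = 1 / (1 + [H⁺]/K1 + K2/[H⁺]) = 1 / (1 + 10^-1.21 + 10^-2.82)
   = 1 / (1 + 0.061660 + 0.0015136) = 1/1.0632 = 0.9406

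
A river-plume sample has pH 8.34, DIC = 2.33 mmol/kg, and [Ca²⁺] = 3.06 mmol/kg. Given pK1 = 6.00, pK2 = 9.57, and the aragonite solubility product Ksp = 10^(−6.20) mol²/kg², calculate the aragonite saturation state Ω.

Ω = 0.626

α₂ = 1 / (1 + [H⁺]/K2 + [H⁺]²/(K1K2)) = 1 / (1 + 10^+1.23 + 10^-1.11)
   = 1 / (1 + 16.982 + 0.077625) = 1/18.060 = 0.05537
[CO3²⁻] = α₂ × DIC = 0.05537 × 2.33 = 0.1290 mmol/kg
Ksp = 10^(−6.20) = 6.310×10^-7
Ω = [Ca²⁺][CO3²⁻]/Ksp = (3.06×10^-3)(1.290×10^-4) / 6.310×10^-7 = 0.626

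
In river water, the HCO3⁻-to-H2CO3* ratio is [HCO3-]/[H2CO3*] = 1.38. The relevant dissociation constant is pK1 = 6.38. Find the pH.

From K1 = [H⁺][HCO3-]/[H2CO3*]:  pH = pK1 + log₁₀([HCO3-]/[H2CO3*])
log₁₀(1.38) = +0.140
pH = 6.38 + (+0.140) = 6.52

pH = 6.52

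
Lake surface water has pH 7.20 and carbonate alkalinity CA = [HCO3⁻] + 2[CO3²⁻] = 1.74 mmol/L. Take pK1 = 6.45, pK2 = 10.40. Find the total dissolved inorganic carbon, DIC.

CA = [HCO3⁻] + 2[CO3²⁻] = (α₁ + 2α₂)·DIC
At pH 7.20: [H⁺]/K1 = 10^-0.75 = 0.17783, K2/[H⁺] = 10^-3.20 = 0.00063096
α₁ = 1/(1 + 0.17783 + 0.00063096) = 1/1.1785 = 0.8486; α₂ = α₁·K2/[H⁺] = 0.0005354
α₁ + 2α₂ = 0.8496
DIC = CA / (α₁ + 2α₂) = 1.74 / 0.8496 = 2.05 mmol/L

DIC = 2.05 mmol/L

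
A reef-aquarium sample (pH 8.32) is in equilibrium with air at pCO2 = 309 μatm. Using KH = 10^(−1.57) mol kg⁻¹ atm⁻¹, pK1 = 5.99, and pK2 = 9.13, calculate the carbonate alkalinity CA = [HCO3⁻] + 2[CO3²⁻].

[CO2*] = KH · pCO2 = 10^(−1.57) × 309×10^-6 = 8.317×10^-6 mol/kg
α₀ = 1/(1 + K1/[H⁺] + K1K2/[H⁺]²) = 1/(1 + 10^+2.33 + 10^+1.52) = 0.004034
DIC = [CO2*]/α₀ = 8.317×10^-6 / 0.004034 = 2.062 mmol/kg
CA = (α₁ + 2α₂)·DIC = (0.8624 + 2×0.1336) × 2.062 = 2.33 mmol/kg

CA = 2.33 mmol/kg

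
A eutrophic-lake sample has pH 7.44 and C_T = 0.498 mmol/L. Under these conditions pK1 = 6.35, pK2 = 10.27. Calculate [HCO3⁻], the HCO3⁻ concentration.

α₁ = 1 / (1 + [H⁺]/K1 + K2/[H⁺]) = 1 / (1 + 10^-1.09 + 10^-2.83)
   = 1 / (1 + 0.081283 + 0.0014791) = 1/1.0828 = 0.9236
[HCO3⁻] = α₁ × DIC = 0.9236 × 0.498 = 0.460 mmol/L

[HCO3⁻] = 0.460 mmol/L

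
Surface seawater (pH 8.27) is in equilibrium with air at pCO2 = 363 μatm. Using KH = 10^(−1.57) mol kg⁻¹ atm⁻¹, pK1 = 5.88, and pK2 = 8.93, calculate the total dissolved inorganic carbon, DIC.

[CO2*] = KH · pCO2 = 10^(−1.57) × 363×10^-6 = 9.770×10^-6 mol/kg
α₀ = 1/(1 + K1/[H⁺] + K1K2/[H⁺]²) = 1/(1 + 10^+2.39 + 10^+1.73) = 0.003331
DIC = [CO2*]/α₀ = 9.770×10^-6 / 0.003331 = 2.93 mmol/kg

DIC = 2.93 mmol/kg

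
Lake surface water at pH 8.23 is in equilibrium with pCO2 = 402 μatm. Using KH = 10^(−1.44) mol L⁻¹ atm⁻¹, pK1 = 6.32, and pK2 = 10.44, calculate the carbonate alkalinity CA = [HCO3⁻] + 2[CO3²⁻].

CA = 1.20 mmol/L

[CO2*] = KH · pCO2 = 10^(−1.44) × 402×10^-6 = 1.460×10^-5 mol/L
α₀ = 1/(1 + K1/[H⁺] + K1K2/[H⁺]²) = 1/(1 + 10^+1.91 + 10^-0.30) = 0.01208
DIC = [CO2*]/α₀ = 1.460×10^-5 / 0.01208 = 1.208 mmol/L
CA = (α₁ + 2α₂)·DIC = (0.9819 + 2×0.006054) × 1.208 = 1.20 mmol/L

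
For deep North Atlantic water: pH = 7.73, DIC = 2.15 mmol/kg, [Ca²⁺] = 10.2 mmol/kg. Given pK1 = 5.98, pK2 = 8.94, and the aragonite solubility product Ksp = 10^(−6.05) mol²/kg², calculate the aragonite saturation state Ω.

α₂ = 1 / (1 + [H⁺]/K2 + [H⁺]²/(K1K2)) = 1 / (1 + 10^+1.21 + 10^-0.54)
   = 1 / (1 + 16.218 + 0.28840) = 1/17.507 = 0.05712
[CO3²⁻] = α₂ × DIC = 0.05712 × 2.15 = 0.1228 mmol/kg
Ksp = 10^(−6.05) = 8.913×10^-7
Ω = [Ca²⁺][CO3²⁻]/Ksp = (10.2×10^-3)(1.228×10^-4) / 8.913×10^-7 = 1.41

Ω = 1.41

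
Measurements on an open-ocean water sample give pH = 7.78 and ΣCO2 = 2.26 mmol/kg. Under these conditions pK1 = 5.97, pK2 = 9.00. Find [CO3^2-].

[CO3²⁻] = 0.127 mmol/kg

α₂ = 1 / (1 + [H⁺]/K2 + [H⁺]²/(K1K2)) = 1 / (1 + 10^+1.22 + 10^-0.59)
   = 1 / (1 + 16.596 + 0.25704) = 1/17.853 = 0.05601
[CO3²⁻] = α₂ × DIC = 0.05601 × 2.26 = 0.127 mmol/kg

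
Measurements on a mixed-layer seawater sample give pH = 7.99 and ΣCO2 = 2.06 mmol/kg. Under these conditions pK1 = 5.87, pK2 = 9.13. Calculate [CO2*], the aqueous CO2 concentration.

[CO2*] = 14.5 μmol/kg

α₀ = 1 / (1 + K1/[H⁺] + K1K2/[H⁺]²) = 1 / (1 + 10^+2.12 + 10^+0.98)
   = 1 / (1 + 131.83 + 9.5499) = 1/142.38 = 0.007024
[CO2*] = α₀ × DIC = 0.007024 × 2.06 = 0.0145 mmol/kg = 14.5 μmol/kg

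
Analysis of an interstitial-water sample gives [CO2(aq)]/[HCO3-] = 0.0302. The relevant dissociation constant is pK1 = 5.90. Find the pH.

From K1 = [H⁺][HCO3-]/[CO2(aq)]:  pH = pK1 − log₁₀([CO2(aq)]/[HCO3-])
log₁₀(0.0302) = -1.520
pH = 5.90 − (-1.520) = 7.42

pH = 7.42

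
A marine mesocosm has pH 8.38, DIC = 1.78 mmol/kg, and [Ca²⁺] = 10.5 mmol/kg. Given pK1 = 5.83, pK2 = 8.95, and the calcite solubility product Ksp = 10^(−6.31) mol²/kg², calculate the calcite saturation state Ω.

α₂ = 1 / (1 + [H⁺]/K2 + [H⁺]²/(K1K2)) = 1 / (1 + 10^+0.57 + 10^-1.98)
   = 1 / (1 + 3.7154 + 0.010471) = 1/4.7258 = 0.2116
[CO3²⁻] = α₂ × DIC = 0.2116 × 1.78 = 0.3767 mmol/kg
Ksp = 10^(−6.31) = 4.898×10^-7
Ω = [Ca²⁺][CO3²⁻]/Ksp = (10.5×10^-3)(3.767×10^-4) / 4.898×10^-7 = 8.07

Ω = 8.07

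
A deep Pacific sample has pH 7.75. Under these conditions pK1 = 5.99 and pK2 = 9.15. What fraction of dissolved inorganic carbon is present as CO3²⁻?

α₂ = 0.0377

α₂ = 1 / (1 + [H⁺]/K2 + [H⁺]²/(K1K2)) = 1 / (1 + 10^+1.40 + 10^-0.36)
   = 1 / (1 + 25.119 + 0.43652) = 1/26.555 = 0.03766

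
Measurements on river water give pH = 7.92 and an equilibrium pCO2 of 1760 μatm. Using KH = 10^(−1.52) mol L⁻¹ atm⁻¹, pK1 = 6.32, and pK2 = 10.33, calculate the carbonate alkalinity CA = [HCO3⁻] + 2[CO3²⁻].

CA = 2.13 mmol/L

[CO2*] = KH · pCO2 = 10^(−1.52) × 1760×10^-6 = 5.315×10^-5 mol/L
α₀ = 1/(1 + K1/[H⁺] + K1K2/[H⁺]²) = 1/(1 + 10^+1.60 + 10^-0.81) = 0.02441
DIC = [CO2*]/α₀ = 5.315×10^-5 / 0.02441 = 2.177 mmol/L
CA = (α₁ + 2α₂)·DIC = (0.9718 + 2×0.003781) × 2.177 = 2.13 mmol/L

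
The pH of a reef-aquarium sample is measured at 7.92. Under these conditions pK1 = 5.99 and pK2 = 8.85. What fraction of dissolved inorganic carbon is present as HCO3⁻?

α₁ = 0.886

α₁ = 1 / (1 + [H⁺]/K1 + K2/[H⁺]) = 1 / (1 + 10^-1.93 + 10^-0.93)
   = 1 / (1 + 0.011749 + 0.11749) = 1/1.1292 = 0.8856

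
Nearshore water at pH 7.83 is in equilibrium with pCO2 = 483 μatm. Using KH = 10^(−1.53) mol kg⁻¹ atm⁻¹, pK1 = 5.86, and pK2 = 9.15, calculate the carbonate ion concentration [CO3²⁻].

[CO3²⁻] = 0.0637 mmol/kg

[CO2*] = KH · pCO2 = 10^(−1.53) × 483×10^-6 = 1.425×10^-5 mol/kg
α₀ = 1/(1 + K1/[H⁺] + K1K2/[H⁺]²) = 1/(1 + 10^+1.97 + 10^+0.65) = 0.01012
DIC = [CO2*]/α₀ = 1.425×10^-5 / 0.01012 = 1.408 mmol/kg
[CO3²⁻] = α₂·DIC; α₂ = 0.04521, so [CO3²⁻] = 0.04521 × 1.408 = 0.0637 mmol/kg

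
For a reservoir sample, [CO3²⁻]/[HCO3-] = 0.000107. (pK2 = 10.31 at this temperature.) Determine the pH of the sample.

From K2 = [H⁺][CO3²⁻]/[HCO3-]:  pH = pK2 + log₁₀([CO3²⁻]/[HCO3-])
log₁₀(0.000107) = -3.971
pH = 10.31 + (-3.971) = 6.34

pH = 6.34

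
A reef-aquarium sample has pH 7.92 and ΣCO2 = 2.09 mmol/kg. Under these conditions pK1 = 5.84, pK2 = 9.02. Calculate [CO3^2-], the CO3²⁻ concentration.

[CO3²⁻] = 0.153 mmol/kg

α₂ = 1 / (1 + [H⁺]/K2 + [H⁺]²/(K1K2)) = 1 / (1 + 10^+1.10 + 10^-0.98)
   = 1 / (1 + 12.589 + 0.10471) = 1/13.694 = 0.07302
[CO3²⁻] = α₂ × DIC = 0.07302 × 2.09 = 0.153 mmol/kg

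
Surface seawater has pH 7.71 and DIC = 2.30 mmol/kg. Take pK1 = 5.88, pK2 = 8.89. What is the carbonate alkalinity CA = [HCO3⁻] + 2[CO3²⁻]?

CA = 2.41 mmol/kg

CA = [HCO3⁻] + 2[CO3²⁻] = (α₁ + 2α₂)·DIC
At pH 7.71: [H⁺]/K1 = 10^-1.83 = 0.014791, K2/[H⁺] = 10^-1.18 = 0.066069
α₁ = 1/(1 + 0.014791 + 0.066069) = 1/1.0809 = 0.9252; α₂ = α₁·K2/[H⁺] = 0.06113
α₁ + 2α₂ = 1.0474
CA = 1.0474 × 2.30 = 2.41 mmol/kg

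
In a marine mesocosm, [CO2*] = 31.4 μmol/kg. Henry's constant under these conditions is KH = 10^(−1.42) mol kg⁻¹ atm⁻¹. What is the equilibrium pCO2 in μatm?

KH = 10^(−1.42) = 3.802×10^-2 mol kg⁻¹ atm⁻¹
pCO2 = [CO2*]/KH = 31.4×10^-6 / 3.802×10^-2 = 8.26×10^-4 atm = 826 μatm

pCO2 = 826 μatm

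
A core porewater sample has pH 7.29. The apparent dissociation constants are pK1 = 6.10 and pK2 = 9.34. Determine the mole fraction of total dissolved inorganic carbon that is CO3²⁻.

α₂ = 1 / (1 + [H⁺]/K2 + [H⁺]²/(K1K2)) = 1 / (1 + 10^+2.05 + 10^+0.86)
   = 1 / (1 + 112.20 + 7.2444) = 1/120.45 = 0.008302

α₂ = 0.00830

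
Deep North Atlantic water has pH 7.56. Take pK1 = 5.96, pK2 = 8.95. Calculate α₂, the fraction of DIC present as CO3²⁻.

α₂ = 1 / (1 + [H⁺]/K2 + [H⁺]²/(K1K2)) = 1 / (1 + 10^+1.39 + 10^-0.21)
   = 1 / (1 + 24.547 + 0.61660) = 1/26.164 = 0.03822

α₂ = 0.0382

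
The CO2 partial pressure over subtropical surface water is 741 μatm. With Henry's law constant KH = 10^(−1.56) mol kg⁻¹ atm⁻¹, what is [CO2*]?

[CO2*] = 20.4 μmol/kg

KH = 10^(−1.56) = 2.754×10^-2 mol kg⁻¹ atm⁻¹
[CO2*] = KH · pCO2 = 2.754×10^-2 × 741×10^-6 atm = 2.04×10^-5 mol/kg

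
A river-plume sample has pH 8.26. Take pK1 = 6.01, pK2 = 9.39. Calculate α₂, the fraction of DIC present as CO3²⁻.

α₂ = 0.0687

α₂ = 1 / (1 + [H⁺]/K2 + [H⁺]²/(K1K2)) = 1 / (1 + 10^+1.13 + 10^-1.12)
   = 1 / (1 + 13.490 + 0.075858) = 1/14.565 = 0.06866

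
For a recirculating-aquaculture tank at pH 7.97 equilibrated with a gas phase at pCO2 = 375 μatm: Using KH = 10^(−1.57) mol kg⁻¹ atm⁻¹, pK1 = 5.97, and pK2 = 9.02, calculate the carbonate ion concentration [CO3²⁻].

[CO2*] = KH · pCO2 = 10^(−1.57) × 375×10^-6 = 1.009×10^-5 mol/kg
α₀ = 1/(1 + K1/[H⁺] + K1K2/[H⁺]²) = 1/(1 + 10^+2.00 + 10^+0.95) = 0.009098
DIC = [CO2*]/α₀ = 1.009×10^-5 / 0.009098 = 1.109 mmol/kg
[CO3²⁻] = α₂·DIC; α₂ = 0.08109, so [CO3²⁻] = 0.08109 × 1.109 = 0.0900 mmol/kg

[CO3²⁻] = 0.0900 mmol/kg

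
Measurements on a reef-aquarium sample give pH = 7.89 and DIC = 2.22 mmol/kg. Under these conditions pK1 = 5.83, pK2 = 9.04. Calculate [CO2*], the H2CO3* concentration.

α₀ = 1 / (1 + K1/[H⁺] + K1K2/[H⁺]²) = 1 / (1 + 10^+2.06 + 10^+0.91)
   = 1 / (1 + 114.82 + 8.1283) = 1/123.94 = 0.008068
[CO2*] = α₀ × DIC = 0.008068 × 2.22 = 0.0179 mmol/kg = 17.9 μmol/kg

[CO2*] = 17.9 μmol/kg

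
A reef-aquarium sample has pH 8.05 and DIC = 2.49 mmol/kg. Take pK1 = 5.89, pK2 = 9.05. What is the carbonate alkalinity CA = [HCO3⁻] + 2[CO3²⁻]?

CA = [HCO3⁻] + 2[CO3²⁻] = (α₁ + 2α₂)·DIC
At pH 8.05: [H⁺]/K1 = 10^-2.16 = 0.0069183, K2/[H⁺] = 10^-1.00 = 0.10000
α₁ = 1/(1 + 0.0069183 + 0.10000) = 1/1.1069 = 0.9034; α₂ = α₁·K2/[H⁺] = 0.09034
α₁ + 2α₂ = 1.0841
CA = 1.0841 × 2.49 = 2.70 mmol/kg

CA = 2.70 mmol/kg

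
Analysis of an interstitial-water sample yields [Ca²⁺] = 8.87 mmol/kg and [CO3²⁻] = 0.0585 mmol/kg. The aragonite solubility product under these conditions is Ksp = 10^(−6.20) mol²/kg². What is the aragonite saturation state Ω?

Ω = 0.822

Ksp = 10^(−6.20) = 6.310×10^-7
Ω = [Ca²⁺][CO3²⁻]/Ksp = (8.87×10^-3)(0.0585×10^-3) / 6.310×10^-7 = 0.822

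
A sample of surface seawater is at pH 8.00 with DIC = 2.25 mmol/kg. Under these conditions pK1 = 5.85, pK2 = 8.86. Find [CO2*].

[CO2*] = 13.9 μmol/kg

α₀ = 1 / (1 + K1/[H⁺] + K1K2/[H⁺]²) = 1 / (1 + 10^+2.15 + 10^+1.29)
   = 1 / (1 + 141.25 + 19.498) = 1/161.75 = 0.006182
[CO2*] = α₀ × DIC = 0.006182 × 2.25 = 0.0139 mmol/kg = 13.9 μmol/kg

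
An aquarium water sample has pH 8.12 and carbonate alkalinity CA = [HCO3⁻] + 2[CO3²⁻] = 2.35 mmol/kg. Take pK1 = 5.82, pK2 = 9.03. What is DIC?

CA = [HCO3⁻] + 2[CO3²⁻] = (α₁ + 2α₂)·DIC
At pH 8.12: [H⁺]/K1 = 10^-2.30 = 0.0050119, K2/[H⁺] = 10^-0.91 = 0.12303
α₁ = 1/(1 + 0.0050119 + 0.12303) = 1/1.1280 = 0.8865; α₂ = α₁·K2/[H⁺] = 0.1091
α₁ + 2α₂ = 1.1046
DIC = CA / (α₁ + 2α₂) = 2.35 / 1.1046 = 2.13 mmol/kg

DIC = 2.13 mmol/kg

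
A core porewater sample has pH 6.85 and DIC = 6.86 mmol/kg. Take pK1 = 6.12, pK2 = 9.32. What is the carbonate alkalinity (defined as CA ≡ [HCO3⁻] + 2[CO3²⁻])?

CA = 5.81 mmol/kg

CA = [HCO3⁻] + 2[CO3²⁻] = (α₁ + 2α₂)·DIC
At pH 6.85: [H⁺]/K1 = 10^-0.73 = 0.18621, K2/[H⁺] = 10^-2.47 = 0.0033884
α₁ = 1/(1 + 0.18621 + 0.0033884) = 1/1.1896 = 0.8406; α₂ = α₁·K2/[H⁺] = 0.002848
α₁ + 2α₂ = 0.8463
CA = 0.8463 × 6.86 = 5.81 mmol/kg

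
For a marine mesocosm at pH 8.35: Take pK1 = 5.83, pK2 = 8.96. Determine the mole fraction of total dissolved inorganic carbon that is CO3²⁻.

α₂ = 0.197

α₂ = 1 / (1 + [H⁺]/K2 + [H⁺]²/(K1K2)) = 1 / (1 + 10^+0.61 + 10^-1.91)
   = 1 / (1 + 4.0738 + 0.012303) = 1/5.0861 = 0.1966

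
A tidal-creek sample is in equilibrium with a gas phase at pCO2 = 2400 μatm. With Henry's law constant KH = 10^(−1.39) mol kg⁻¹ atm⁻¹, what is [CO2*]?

[CO2*] = 97.8 μmol/kg

KH = 10^(−1.39) = 4.074×10^-2 mol kg⁻¹ atm⁻¹
[CO2*] = KH · pCO2 = 4.074×10^-2 × 2400×10^-6 atm = 9.78×10^-5 mol/kg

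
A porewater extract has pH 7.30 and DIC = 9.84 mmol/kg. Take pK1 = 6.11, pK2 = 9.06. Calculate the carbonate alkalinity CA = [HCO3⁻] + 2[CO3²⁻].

CA = [HCO3⁻] + 2[CO3²⁻] = (α₁ + 2α₂)·DIC
At pH 7.30: [H⁺]/K1 = 10^-1.19 = 0.064565, K2/[H⁺] = 10^-1.76 = 0.017378
α₁ = 1/(1 + 0.064565 + 0.017378) = 1/1.0819 = 0.9243; α₂ = α₁·K2/[H⁺] = 0.01606
α₁ + 2α₂ = 0.9564
CA = 0.9564 × 9.84 = 9.41 mmol/kg

CA = 9.41 mmol/kg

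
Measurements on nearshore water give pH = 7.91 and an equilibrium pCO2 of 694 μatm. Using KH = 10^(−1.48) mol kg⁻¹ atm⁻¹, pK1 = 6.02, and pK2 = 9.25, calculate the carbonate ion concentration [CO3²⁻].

[CO2*] = KH · pCO2 = 10^(−1.48) × 694×10^-6 = 2.298×10^-5 mol/kg
α₀ = 1/(1 + K1/[H⁺] + K1K2/[H⁺]²) = 1/(1 + 10^+1.89 + 10^+0.55) = 0.01217
DIC = [CO2*]/α₀ = 2.298×10^-5 / 0.01217 = 1.888 mmol/kg
[CO3²⁻] = α₂·DIC; α₂ = 0.04318, so [CO3²⁻] = 0.04318 × 1.888 = 0.0815 mmol/kg

[CO3²⁻] = 0.0815 mmol/kg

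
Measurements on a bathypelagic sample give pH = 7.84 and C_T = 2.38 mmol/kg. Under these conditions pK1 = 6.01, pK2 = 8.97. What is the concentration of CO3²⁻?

α₂ = 1 / (1 + [H⁺]/K2 + [H⁺]²/(K1K2)) = 1 / (1 + 10^+1.13 + 10^-0.70)
   = 1 / (1 + 13.490 + 0.19953) = 1/14.689 = 0.06808
[CO3²⁻] = α₂ × DIC = 0.06808 × 2.38 = 0.162 mmol/kg

[CO3²⁻] = 0.162 mmol/kg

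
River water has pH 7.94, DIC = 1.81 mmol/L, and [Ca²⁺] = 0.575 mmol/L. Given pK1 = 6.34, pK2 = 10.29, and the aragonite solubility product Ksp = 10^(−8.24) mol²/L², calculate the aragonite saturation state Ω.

α₂ = 1 / (1 + [H⁺]/K2 + [H⁺]²/(K1K2)) = 1 / (1 + 10^+2.35 + 10^+0.75)
   = 1 / (1 + 223.87 + 5.6234) = 1/230.50 = 0.004338
[CO3²⁻] = α₂ × DIC = 0.004338 × 1.81 = 0.007853 mmol/L = 7.853 μmol/L
Ksp = 10^(−8.24) = 5.754×10^-9
Ω = [Ca²⁺][CO3²⁻]/Ksp = (0.575×10^-3)(7.853×10^-6) / 5.754×10^-9 = 0.785

Ω = 0.785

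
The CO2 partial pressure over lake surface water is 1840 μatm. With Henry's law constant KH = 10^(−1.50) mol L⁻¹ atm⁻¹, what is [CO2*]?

KH = 10^(−1.50) = 3.162×10^-2 mol L⁻¹ atm⁻¹
[CO2*] = KH · pCO2 = 3.162×10^-2 × 1840×10^-6 atm = 5.82×10^-5 mol/L

[CO2*] = 58.2 μmol/L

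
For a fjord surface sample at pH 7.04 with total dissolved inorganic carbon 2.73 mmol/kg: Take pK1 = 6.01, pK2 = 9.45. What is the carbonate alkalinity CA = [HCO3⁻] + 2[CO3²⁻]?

CA = [HCO3⁻] + 2[CO3²⁻] = (α₁ + 2α₂)·DIC
At pH 7.04: [H⁺]/K1 = 10^-1.03 = 0.093325, K2/[H⁺] = 10^-2.41 = 0.0038905
α₁ = 1/(1 + 0.093325 + 0.0038905) = 1/1.0972 = 0.9114; α₂ = α₁·K2/[H⁺] = 0.003546
α₁ + 2α₂ = 0.9185
CA = 0.9185 × 2.73 = 2.51 mmol/kg

CA = 2.51 mmol/kg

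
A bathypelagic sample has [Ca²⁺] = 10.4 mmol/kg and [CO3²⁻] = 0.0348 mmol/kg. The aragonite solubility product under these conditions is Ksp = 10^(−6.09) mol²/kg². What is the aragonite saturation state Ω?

Ksp = 10^(−6.09) = 8.128×10^-7
Ω = [Ca²⁺][CO3²⁻]/Ksp = (10.4×10^-3)(0.0348×10^-3) / 8.128×10^-7 = 0.445

Ω = 0.445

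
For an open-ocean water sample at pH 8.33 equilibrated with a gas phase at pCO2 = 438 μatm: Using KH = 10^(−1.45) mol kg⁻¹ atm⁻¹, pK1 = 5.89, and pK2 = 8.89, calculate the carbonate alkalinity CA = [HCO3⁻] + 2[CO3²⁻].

CA = 6.64 mmol/kg

[CO2*] = KH · pCO2 = 10^(−1.45) × 438×10^-6 = 1.554×10^-5 mol/kg
α₀ = 1/(1 + K1/[H⁺] + K1K2/[H⁺]²) = 1/(1 + 10^+2.44 + 10^+1.88) = 0.002839
DIC = [CO2*]/α₀ = 1.554×10^-5 / 0.002839 = 5.475 mmol/kg
CA = (α₁ + 2α₂)·DIC = (0.7818 + 2×0.2153) × 5.475 = 6.64 mmol/kg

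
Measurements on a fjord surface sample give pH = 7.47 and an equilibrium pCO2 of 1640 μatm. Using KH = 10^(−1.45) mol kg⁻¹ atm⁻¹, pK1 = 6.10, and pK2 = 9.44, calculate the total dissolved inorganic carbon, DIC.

DIC = 1.44 mmol/kg

[CO2*] = KH · pCO2 = 10^(−1.45) × 1640×10^-6 = 5.819×10^-5 mol/kg
α₀ = 1/(1 + K1/[H⁺] + K1K2/[H⁺]²) = 1/(1 + 10^+1.37 + 10^-0.60) = 0.04050
DIC = [CO2*]/α₀ = 5.819×10^-5 / 0.04050 = 1.44 mmol/kg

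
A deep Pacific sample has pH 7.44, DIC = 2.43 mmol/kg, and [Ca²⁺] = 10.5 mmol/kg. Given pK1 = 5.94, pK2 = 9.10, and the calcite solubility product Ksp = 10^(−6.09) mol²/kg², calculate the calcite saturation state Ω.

α₂ = 1 / (1 + [H⁺]/K2 + [H⁺]²/(K1K2)) = 1 / (1 + 10^+1.66 + 10^+0.16)
   = 1 / (1 + 45.709 + 1.4454) = 1/48.154 = 0.02077
[CO3²⁻] = α₂ × DIC = 0.02077 × 2.43 = 0.05046 mmol/kg
Ksp = 10^(−6.09) = 8.128×10^-7
Ω = [Ca²⁺][CO3²⁻]/Ksp = (10.5×10^-3)(5.046×10^-5) / 8.128×10^-7 = 0.652

Ω = 0.652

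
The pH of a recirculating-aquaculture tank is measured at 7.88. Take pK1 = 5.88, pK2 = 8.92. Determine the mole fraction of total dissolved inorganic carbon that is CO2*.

α₀ = 0.00908

α₀ = 1 / (1 + K1/[H⁺] + K1K2/[H⁺]²) = 1 / (1 + 10^+2.00 + 10^+0.96)
   = 1 / (1 + 100.00 + 9.1201) = 1/110.12 = 0.009081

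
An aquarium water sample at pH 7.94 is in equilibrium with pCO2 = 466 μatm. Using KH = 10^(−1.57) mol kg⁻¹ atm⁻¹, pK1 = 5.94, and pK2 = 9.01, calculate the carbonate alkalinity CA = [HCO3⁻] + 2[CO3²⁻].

CA = 1.47 mmol/kg

[CO2*] = KH · pCO2 = 10^(−1.57) × 466×10^-6 = 1.254×10^-5 mol/kg
α₀ = 1/(1 + K1/[H⁺] + K1K2/[H⁺]²) = 1/(1 + 10^+2.00 + 10^+0.93) = 0.009131
DIC = [CO2*]/α₀ = 1.254×10^-5 / 0.009131 = 1.374 mmol/kg
CA = (α₁ + 2α₂)·DIC = (0.9131 + 2×0.07772) × 1.374 = 1.47 mmol/kg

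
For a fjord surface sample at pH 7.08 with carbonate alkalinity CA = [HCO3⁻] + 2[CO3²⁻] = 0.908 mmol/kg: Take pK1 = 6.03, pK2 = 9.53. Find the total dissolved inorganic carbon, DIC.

DIC = 0.985 mmol/kg

CA = [HCO3⁻] + 2[CO3²⁻] = (α₁ + 2α₂)·DIC
At pH 7.08: [H⁺]/K1 = 10^-1.05 = 0.089125, K2/[H⁺] = 10^-2.45 = 0.0035481
α₁ = 1/(1 + 0.089125 + 0.0035481) = 1/1.0927 = 0.9152; α₂ = α₁·K2/[H⁺] = 0.003247
α₁ + 2α₂ = 0.9217
DIC = CA / (α₁ + 2α₂) = 0.908 / 0.9217 = 0.985 mmol/kg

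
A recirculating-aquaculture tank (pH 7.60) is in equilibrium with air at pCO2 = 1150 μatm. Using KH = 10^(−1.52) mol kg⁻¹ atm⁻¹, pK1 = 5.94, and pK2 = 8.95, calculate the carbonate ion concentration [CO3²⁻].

[CO3²⁻] = 0.0709 mmol/kg

[CO2*] = KH · pCO2 = 10^(−1.52) × 1150×10^-6 = 3.473×10^-5 mol/kg
α₀ = 1/(1 + K1/[H⁺] + K1K2/[H⁺]²) = 1/(1 + 10^+1.66 + 10^+0.31) = 0.02051
DIC = [CO2*]/α₀ = 3.473×10^-5 / 0.02051 = 1.693 mmol/kg
[CO3²⁻] = α₂·DIC; α₂ = 0.04188, so [CO3²⁻] = 0.04188 × 1.693 = 0.0709 mmol/kg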